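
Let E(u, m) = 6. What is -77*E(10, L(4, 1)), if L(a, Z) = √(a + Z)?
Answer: -462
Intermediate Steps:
L(a, Z) = √(Z + a)
-77*E(10, L(4, 1)) = -77*6 = -462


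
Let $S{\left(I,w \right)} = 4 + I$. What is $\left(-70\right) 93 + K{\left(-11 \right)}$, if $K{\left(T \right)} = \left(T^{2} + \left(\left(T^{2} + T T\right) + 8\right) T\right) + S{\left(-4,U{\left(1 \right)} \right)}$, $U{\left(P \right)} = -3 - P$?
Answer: $-9139$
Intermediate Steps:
$K{\left(T \right)} = T^{2} + T \left(8 + 2 T^{2}\right)$ ($K{\left(T \right)} = \left(T^{2} + \left(\left(T^{2} + T T\right) + 8\right) T\right) + \left(4 - 4\right) = \left(T^{2} + \left(\left(T^{2} + T^{2}\right) + 8\right) T\right) + 0 = \left(T^{2} + \left(2 T^{2} + 8\right) T\right) + 0 = \left(T^{2} + \left(8 + 2 T^{2}\right) T\right) + 0 = \left(T^{2} + T \left(8 + 2 T^{2}\right)\right) + 0 = T^{2} + T \left(8 + 2 T^{2}\right)$)
$\left(-70\right) 93 + K{\left(-11 \right)} = \left(-70\right) 93 - 11 \left(8 - 11 + 2 \left(-11\right)^{2}\right) = -6510 - 11 \left(8 - 11 + 2 \cdot 121\right) = -6510 - 11 \left(8 - 11 + 242\right) = -6510 - 2629 = -9139$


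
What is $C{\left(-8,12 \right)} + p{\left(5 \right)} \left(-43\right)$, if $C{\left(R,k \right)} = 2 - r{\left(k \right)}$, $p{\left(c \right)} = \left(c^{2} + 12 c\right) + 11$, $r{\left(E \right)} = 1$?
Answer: $-4127$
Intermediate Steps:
$p{\left(c \right)} = 11 + c^{2} + 12 c$
$C{\left(R,k \right)} = 1$ ($C{\left(R,k \right)} = 2 - 1 = 1$)
$C{\left(-8,12 \right)} + p{\left(5 \right)} \left(-43\right) = 1 + \left(11 + 5^{2} + 12 \cdot 5\right) \left(-43\right) = 1 + \left(11 + 25 + 60\right) \left(-43\right) = 1 + 96 \left(-43\right) = 1 - 4128 = -4127$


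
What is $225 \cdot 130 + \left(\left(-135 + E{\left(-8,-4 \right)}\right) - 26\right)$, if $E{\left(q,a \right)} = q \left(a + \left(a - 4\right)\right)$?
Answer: $29185$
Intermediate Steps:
$E{\left(q,a \right)} = q \left(-4 + 2 a\right)$ ($E{\left(q,a \right)} = q \left(a + \left(-4 + a\right)\right) = q \left(-4 + 2 a\right)$)
$225 \cdot 130 + \left(\left(-135 + E{\left(-8,-4 \right)}\right) - 26\right) = 225 \cdot 130 - \left(161 + 16 \left(-2 - 4\right)\right) = 29250 - \left(161 - 96\right) = 29250 + \left(\left(-135 + 96\right) - 26\right) = 29250 - 65 = 29185$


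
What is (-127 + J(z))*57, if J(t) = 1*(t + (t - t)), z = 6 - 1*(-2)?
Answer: -6783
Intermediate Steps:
z = 8 (z = 6 + 2 = 8)
J(t) = t (J(t) = 1*(t + 0) = 1*t = t)
(-127 + J(z))*57 = (-127 + 8)*57 = -119*57 = -6783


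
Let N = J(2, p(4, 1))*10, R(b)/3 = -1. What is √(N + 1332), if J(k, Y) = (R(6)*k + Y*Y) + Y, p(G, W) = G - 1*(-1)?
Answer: 2*√393 ≈ 39.648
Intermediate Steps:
R(b) = -3 (R(b) = 3*(-1) = -3)
p(G, W) = 1 + G (p(G, W) = G + 1 = 1 + G)
J(k, Y) = Y + Y² - 3*k (J(k, Y) = (-3*k + Y*Y) + Y = (-3*k + Y²) + Y = (Y² - 3*k) + Y = Y + Y² - 3*k)
N = 240 (N = ((1 + 4) + (1 + 4)² - 3*2)*10 = (5 + 5² - 6)*10 = (5 + 25 - 6)*10 = 24*10 = 240)
√(N + 1332) = √(240 + 1332) = √1572 = 2*√393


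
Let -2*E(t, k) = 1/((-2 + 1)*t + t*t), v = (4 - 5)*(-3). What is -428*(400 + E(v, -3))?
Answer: -513493/3 ≈ -1.7116e+5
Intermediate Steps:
v = 3 (v = -1*(-3) = 3)
E(t, k) = -1/(2*(t**2 - t)) (E(t, k) = -1/(2*((-2 + 1)*t + t*t)) = -1/(2*(-t + t**2)) = -1/(2*(t**2 - t)))
-428*(400 + E(v, -3)) = -428*(400 - 1/2/(3*(-1 + 3))) = -428*(400 - 1/2*1/3/2) = -428*(400 - 1/2*1/3*1/2) = -428*(400 - 1/12) = -428*4799/12 = -513493/3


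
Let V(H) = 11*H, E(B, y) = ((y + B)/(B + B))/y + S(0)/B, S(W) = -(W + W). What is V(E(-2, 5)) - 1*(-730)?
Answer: 14567/20 ≈ 728.35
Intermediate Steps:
S(W) = -2*W
E(B, y) = (B + y)/(2*B*y) (E(B, y) = ((y + B)/(B + B))/y + (-2*0)/B = ((B + y)/((2*B)))/y + 0/B = ((B + y)*(1/(2*B)))/y + 0 = ((B + y)/(2*B))/y + 0 = (B + y)/(2*B*y) + 0 = (B + y)/(2*B*y))
V(E(-2, 5)) - 1*(-730) = 11*((½)*(-2 + 5)/(-2*5)) - 1*(-730) = 11*((½)*(-½)*(⅕)*3) + 730 = 11*(-3/20) + 730 = -33/20 + 730 = 14567/20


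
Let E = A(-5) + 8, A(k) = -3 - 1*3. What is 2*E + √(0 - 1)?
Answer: 4 + I ≈ 4.0 + 1.0*I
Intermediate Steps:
A(k) = -6 (A(k) = -3 - 3 = -6)
E = 2 (E = -6 + 8 = 2)
2*E + √(0 - 1) = 2*2 + √(0 - 1) = 4 + √(-1) = 4 + I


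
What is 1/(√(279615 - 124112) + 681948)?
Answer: 681948/465052919201 - √155503/465052919201 ≈ 1.4655e-6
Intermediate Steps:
1/(√(279615 - 124112) + 681948) = 1/(√155503 + 681948) = 1/(681948 + √155503)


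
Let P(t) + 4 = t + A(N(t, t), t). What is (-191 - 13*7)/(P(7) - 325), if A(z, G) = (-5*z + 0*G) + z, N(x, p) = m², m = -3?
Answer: 141/179 ≈ 0.78771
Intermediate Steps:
N(x, p) = 9 (N(x, p) = (-3)² = 9)
A(z, G) = -4*z (A(z, G) = (-5*z + 0) + z = -5*z + z = -4*z)
P(t) = -40 + t (P(t) = -4 + (t - 4*9) = -4 + (t - 36) = -4 + (-36 + t) = -40 + t)
(-191 - 13*7)/(P(7) - 325) = (-191 - 13*7)/((-40 + 7) - 325) = (-191 - 91)/(-33 - 325) = -282/(-358) = -282*(-1/358) = 141/179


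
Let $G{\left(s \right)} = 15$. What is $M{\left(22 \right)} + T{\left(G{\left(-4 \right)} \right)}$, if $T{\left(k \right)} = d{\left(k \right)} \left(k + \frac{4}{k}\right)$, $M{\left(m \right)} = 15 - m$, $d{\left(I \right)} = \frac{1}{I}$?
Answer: $- \frac{1346}{225} \approx -5.9822$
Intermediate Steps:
$T{\left(k \right)} = \frac{k + \frac{4}{k}}{k}$
$M{\left(22 \right)} + T{\left(G{\left(-4 \right)} \right)} = \left(15 - 22\right) + \left(1 + \frac{4}{225}\right) = \left(15 - 22\right) + \left(1 + 4 \cdot \frac{1}{225}\right) = -7 + \left(1 + \frac{4}{225}\right) = -7 + \frac{229}{225} = - \frac{1346}{225}$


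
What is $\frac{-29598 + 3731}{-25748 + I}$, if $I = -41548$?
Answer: $\frac{25867}{67296} \approx 0.38438$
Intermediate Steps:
$\frac{-29598 + 3731}{-25748 + I} = \frac{-29598 + 3731}{-25748 - 41548} = - \frac{25867}{-67296} = \left(-25867\right) \left(- \frac{1}{67296}\right) = \frac{25867}{67296}$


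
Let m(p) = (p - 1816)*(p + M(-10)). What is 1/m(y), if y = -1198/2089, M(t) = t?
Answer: 4363921/83820028336 ≈ 5.2063e-5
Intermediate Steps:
y = -1198/2089 (y = -1198*1/2089 = -1198/2089 ≈ -0.57348)
m(p) = (-1816 + p)*(-10 + p) (m(p) = (p - 1816)*(p - 10) = (-1816 + p)*(-10 + p))
1/m(y) = 1/(18160 + (-1198/2089)² - 1826*(-1198/2089)) = 1/(18160 + 1435204/4363921 + 2187548/2089) = 1/(83820028336/4363921) = 4363921/83820028336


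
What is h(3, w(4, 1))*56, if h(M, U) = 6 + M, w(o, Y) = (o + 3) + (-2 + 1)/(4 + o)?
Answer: 504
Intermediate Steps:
w(o, Y) = 3 + o - 1/(4 + o) (w(o, Y) = (3 + o) - 1/(4 + o) = 3 + o - 1/(4 + o))
h(3, w(4, 1))*56 = (6 + 3)*56 = 9*56 = 504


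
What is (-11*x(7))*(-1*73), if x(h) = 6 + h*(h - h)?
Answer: 4818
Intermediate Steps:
x(h) = 6 (x(h) = 6 + h*0 = 6 + 0 = 6)
(-11*x(7))*(-1*73) = (-11*6)*(-1*73) = -66*(-73) = 4818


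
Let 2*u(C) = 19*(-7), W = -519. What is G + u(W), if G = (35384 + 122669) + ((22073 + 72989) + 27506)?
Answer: 561109/2 ≈ 2.8055e+5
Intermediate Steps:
u(C) = -133/2 (u(C) = (19*(-7))/2 = (½)*(-133) = -133/2)
G = 280621 (G = 158053 + (95062 + 27506) = 158053 + 122568 = 280621)
G + u(W) = 280621 - 133/2 = 561109/2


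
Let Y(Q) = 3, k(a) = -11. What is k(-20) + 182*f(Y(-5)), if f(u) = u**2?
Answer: 1627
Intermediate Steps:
k(-20) + 182*f(Y(-5)) = -11 + 182*3**2 = -11 + 182*9 = -11 + 1638 = 1627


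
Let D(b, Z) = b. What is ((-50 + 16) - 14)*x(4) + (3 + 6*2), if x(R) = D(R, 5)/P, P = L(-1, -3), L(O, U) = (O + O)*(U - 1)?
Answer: -9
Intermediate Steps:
L(O, U) = 2*O*(-1 + U) (L(O, U) = (2*O)*(-1 + U) = 2*O*(-1 + U))
P = 8 (P = 2*(-1)*(-1 - 3) = 2*(-1)*(-4) = 8)
x(R) = R/8
((-50 + 16) - 14)*x(4) + (3 + 6*2) = ((-50 + 16) - 14)*((1/8)*4) + (3 + 6*2) = (-34 - 14)*(1/2) + (3 + 12) = -48*1/2 + 15 = -24 + 15 = -9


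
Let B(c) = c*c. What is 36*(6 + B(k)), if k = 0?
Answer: 216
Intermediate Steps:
B(c) = c²
36*(6 + B(k)) = 36*(6 + 0²) = 36*(6 + 0) = 36*6 = 216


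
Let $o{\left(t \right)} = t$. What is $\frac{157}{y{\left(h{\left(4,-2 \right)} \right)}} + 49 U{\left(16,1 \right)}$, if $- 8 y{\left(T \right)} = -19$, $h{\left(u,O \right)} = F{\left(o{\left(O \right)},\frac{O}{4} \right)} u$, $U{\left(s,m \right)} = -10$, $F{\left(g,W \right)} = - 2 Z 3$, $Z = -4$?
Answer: $- \frac{8054}{19} \approx -423.89$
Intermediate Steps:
$F{\left(g,W \right)} = 24$ ($F{\left(g,W \right)} = \left(-2\right) \left(-4\right) 3 = 8 \cdot 3 = 24$)
$h{\left(u,O \right)} = 24 u$
$y{\left(T \right)} = \frac{19}{8}$ ($y{\left(T \right)} = \left(- \frac{1}{8}\right) \left(-19\right) = \frac{19}{8}$)
$\frac{157}{y{\left(h{\left(4,-2 \right)} \right)}} + 49 U{\left(16,1 \right)} = \frac{157}{\frac{19}{8}} + 49 \left(-10\right) = 157 \cdot \frac{8}{19} - 490 = \frac{1256}{19} - 490 = - \frac{8054}{19}$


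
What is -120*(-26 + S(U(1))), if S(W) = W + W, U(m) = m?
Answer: 2880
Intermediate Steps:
S(W) = 2*W
-120*(-26 + S(U(1))) = -120*(-26 + 2*1) = -120*(-26 + 2) = -120*(-24) = 2880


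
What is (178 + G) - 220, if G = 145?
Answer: 103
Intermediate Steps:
(178 + G) - 220 = (178 + 145) - 220 = 323 - 220 = 103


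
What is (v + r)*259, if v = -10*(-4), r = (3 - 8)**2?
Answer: 16835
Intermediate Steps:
r = 25 (r = (-5)**2 = 25)
v = 40
(v + r)*259 = (40 + 25)*259 = 65*259 = 16835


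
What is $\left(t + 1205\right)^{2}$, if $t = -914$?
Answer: $84681$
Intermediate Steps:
$\left(t + 1205\right)^{2} = \left(-914 + 1205\right)^{2} = 291^{2} = 84681$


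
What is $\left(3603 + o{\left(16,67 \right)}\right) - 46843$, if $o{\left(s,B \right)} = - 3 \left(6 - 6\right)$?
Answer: $-43240$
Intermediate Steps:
$o{\left(s,B \right)} = 0$ ($o{\left(s,B \right)} = \left(-3\right) 0 = 0$)
$\left(3603 + o{\left(16,67 \right)}\right) - 46843 = \left(3603 + 0\right) - 46843 = 3603 - 46843 = -43240$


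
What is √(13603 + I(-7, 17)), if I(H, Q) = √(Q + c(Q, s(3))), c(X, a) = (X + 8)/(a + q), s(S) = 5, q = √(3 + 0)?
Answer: √(13603 + √(17 + 25/(5 + √3))) ≈ 116.65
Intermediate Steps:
q = √3 ≈ 1.7320
c(X, a) = (8 + X)/(a + √3) (c(X, a) = (X + 8)/(a + √3) = (8 + X)/(a + √3))
I(H, Q) = √(Q + (8 + Q)/(5 + √3))
√(13603 + I(-7, 17)) = √(13603 + √(17 + (8 + 17)/(5 + √3))) = √(13603 + √(17 + 25/(5 + √3)))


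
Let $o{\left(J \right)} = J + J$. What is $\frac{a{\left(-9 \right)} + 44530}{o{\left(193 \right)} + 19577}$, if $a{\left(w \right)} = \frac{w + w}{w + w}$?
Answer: $\frac{44531}{19963} \approx 2.2307$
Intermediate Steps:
$o{\left(J \right)} = 2 J$
$a{\left(w \right)} = 1$ ($a{\left(w \right)} = \frac{2 w}{2 w} = 2 w \frac{1}{2 w} = 1$)
$\frac{a{\left(-9 \right)} + 44530}{o{\left(193 \right)} + 19577} = \frac{1 + 44530}{2 \cdot 193 + 19577} = \frac{44531}{386 + 19577} = \frac{44531}{19963}$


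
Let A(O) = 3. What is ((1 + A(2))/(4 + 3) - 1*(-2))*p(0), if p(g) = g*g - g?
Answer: 0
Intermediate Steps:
p(g) = g² - g
((1 + A(2))/(4 + 3) - 1*(-2))*p(0) = ((1 + 3)/(4 + 3) - 1*(-2))*(0*(-1 + 0)) = (4/7 + 2)*(0*(-1)) = (4*(⅐) + 2)*0 = (4/7 + 2)*0 = (18/7)*0 = 0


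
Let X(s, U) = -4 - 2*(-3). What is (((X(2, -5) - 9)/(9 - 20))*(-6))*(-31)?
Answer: 1302/11 ≈ 118.36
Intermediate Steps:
X(s, U) = 2 (X(s, U) = -4 + 6 = 2)
(((X(2, -5) - 9)/(9 - 20))*(-6))*(-31) = (((2 - 9)/(9 - 20))*(-6))*(-31) = (-7/(-11)*(-6))*(-31) = (-7*(-1/11)*(-6))*(-31) = ((7/11)*(-6))*(-31) = -42/11*(-31) = 1302/11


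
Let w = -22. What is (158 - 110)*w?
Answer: -1056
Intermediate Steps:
(158 - 110)*w = (158 - 110)*(-22) = 48*(-22) = -1056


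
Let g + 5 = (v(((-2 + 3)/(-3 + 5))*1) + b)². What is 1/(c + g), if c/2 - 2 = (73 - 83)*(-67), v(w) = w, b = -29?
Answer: 4/8605 ≈ 0.00046485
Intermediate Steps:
g = 3229/4 (g = -5 + (((-2 + 3)/(-3 + 5))*1 - 29)² = -5 + ((1/2)*1 - 29)² = -5 + ((1*(½))*1 - 29)² = -5 + ((½)*1 - 29)² = -5 + (½ - 29)² = -5 + (-57/2)² = -5 + 3249/4 = 3229/4 ≈ 807.25)
c = 1344 (c = 4 + 2*((73 - 83)*(-67)) = 4 + 2*(-10*(-67)) = 4 + 2*670 = 4 + 1340 = 1344)
1/(c + g) = 1/(1344 + 3229/4) = 1/(8605/4) = 4/8605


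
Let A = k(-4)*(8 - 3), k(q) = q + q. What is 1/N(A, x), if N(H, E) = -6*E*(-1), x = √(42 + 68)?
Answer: √110/660 ≈ 0.015891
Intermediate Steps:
k(q) = 2*q
x = √110 ≈ 10.488
A = -40 (A = (2*(-4))*(8 - 3) = -8*5 = -40)
N(H, E) = 6*E
1/N(A, x) = 1/(6*√110) = √110/660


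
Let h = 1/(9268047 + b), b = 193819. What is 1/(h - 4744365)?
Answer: -9461866/44890545885089 ≈ -2.1078e-7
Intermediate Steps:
h = 1/9461866 (h = 1/(9268047 + 193819) = 1/9461866 ≈ 1.0569e-7)
1/(h - 4744365) = 1/(1/9461866 - 4744365) = 1/(-44890545885089/9461866) = -9461866/44890545885089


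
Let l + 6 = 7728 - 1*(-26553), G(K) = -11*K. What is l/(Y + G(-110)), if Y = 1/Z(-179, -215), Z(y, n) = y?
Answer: 6135225/216589 ≈ 28.327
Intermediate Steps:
l = 34275 (l = -6 + (7728 - 1*(-26553)) = -6 + (7728 + 26553) = -6 + 34281 = 34275)
Y = -1/179 (Y = 1/(-179) = -1/179 ≈ -0.0055866)
l/(Y + G(-110)) = 34275/(-1/179 - 11*(-110)) = 34275/(-1/179 + 1210) = 34275/(216589/179) = 34275*(179/216589) = 6135225/216589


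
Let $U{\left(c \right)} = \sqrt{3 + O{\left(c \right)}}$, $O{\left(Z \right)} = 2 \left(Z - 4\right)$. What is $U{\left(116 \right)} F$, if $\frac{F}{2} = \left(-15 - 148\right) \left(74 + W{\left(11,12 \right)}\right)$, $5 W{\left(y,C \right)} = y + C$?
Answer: $- \frac{128118 \sqrt{227}}{5} \approx -3.8606 \cdot 10^{5}$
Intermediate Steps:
$W{\left(y,C \right)} = \frac{C}{5} + \frac{y}{5}$ ($W{\left(y,C \right)} = \frac{y + C}{5} = \frac{C + y}{5} = \frac{C}{5} + \frac{y}{5}$)
$O{\left(Z \right)} = -8 + 2 Z$ ($O{\left(Z \right)} = 2 \left(-4 + Z\right) = -8 + 2 Z$)
$F = - \frac{128118}{5}$ ($F = 2 \left(-15 - 148\right) \left(74 + \left(\frac{1}{5} \cdot 12 + \frac{1}{5} \cdot 11\right)\right) = 2 \left(- 163 \left(74 + \left(\frac{12}{5} + \frac{11}{5}\right)\right)\right) = 2 \left(- 163 \left(74 + \frac{23}{5}\right)\right) = 2 \left(\left(-163\right) \frac{393}{5}\right) = 2 \left(- \frac{64059}{5}\right) = - \frac{128118}{5} \approx -25624.0$)
$U{\left(c \right)} = \sqrt{-5 + 2 c}$ ($U{\left(c \right)} = \sqrt{3 + \left(-8 + 2 c\right)} = \sqrt{-5 + 2 c}$)
$U{\left(116 \right)} F = \sqrt{-5 + 2 \cdot 116} \left(- \frac{128118}{5}\right) = \sqrt{-5 + 232} \left(- \frac{128118}{5}\right) = \sqrt{227} \left(- \frac{128118}{5}\right) = - \frac{128118 \sqrt{227}}{5}$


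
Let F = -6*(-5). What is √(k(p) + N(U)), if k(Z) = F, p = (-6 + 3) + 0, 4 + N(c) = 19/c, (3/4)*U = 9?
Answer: √993/6 ≈ 5.2520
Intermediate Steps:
U = 12 (U = (4/3)*9 = 12)
N(c) = -4 + 19/c
p = -3 (p = -3 + 0 = -3)
F = 30
k(Z) = 30
√(k(p) + N(U)) = √(30 + (-4 + 19/12)) = √(30 - 29/12) = √(331/12) = √993/6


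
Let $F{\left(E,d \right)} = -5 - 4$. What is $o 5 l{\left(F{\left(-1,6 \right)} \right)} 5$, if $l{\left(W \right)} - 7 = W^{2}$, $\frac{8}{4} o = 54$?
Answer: $59400$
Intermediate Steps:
$o = 27$ ($o = \frac{1}{2} \cdot 54 = 27$)
$F{\left(E,d \right)} = -9$ ($F{\left(E,d \right)} = -5 - 4 = -9$)
$l{\left(W \right)} = 7 + W^{2}$
$o 5 l{\left(F{\left(-1,6 \right)} \right)} 5 = 27 \cdot 5 \left(7 + \left(-9\right)^{2}\right) 5 = 27 \cdot 5 \left(7 + 81\right) 5 = 27 \cdot 5 \cdot 88 \cdot 5 = 27 \cdot 440 \cdot 5 = 27 \cdot 2200 = 59400$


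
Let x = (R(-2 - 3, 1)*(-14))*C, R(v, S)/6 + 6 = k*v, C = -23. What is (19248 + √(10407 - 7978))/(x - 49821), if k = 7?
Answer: -6416/43011 - √2429/129033 ≈ -0.14955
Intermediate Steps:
R(v, S) = -36 + 42*v (R(v, S) = -36 + 6*(7*v) = -36 + 42*v)
x = -79212 (x = ((-36 + 42*(-2 - 3))*(-14))*(-23) = ((-36 + 42*(-5))*(-14))*(-23) = ((-36 - 210)*(-14))*(-23) = -246*(-14)*(-23) = 3444*(-23) = -79212)
(19248 + √(10407 - 7978))/(x - 49821) = (19248 + √(10407 - 7978))/(-79212 - 49821) = (19248 + √2429)/(-129033) = (19248 + √2429)*(-1/129033) = -6416/43011 - √2429/129033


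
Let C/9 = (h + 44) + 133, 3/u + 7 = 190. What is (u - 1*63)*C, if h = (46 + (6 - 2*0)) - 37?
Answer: -6638976/61 ≈ -1.0884e+5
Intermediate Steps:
h = 15 (h = (46 + (6 + 0)) - 37 = (46 + 6) - 37 = 52 - 37 = 15)
u = 1/61 (u = 3/(-7 + 190) = 3/183 = 3*(1/183) = 1/61 ≈ 0.016393)
C = 1728 (C = 9*((15 + 44) + 133) = 9*(59 + 133) = 9*192 = 1728)
(u - 1*63)*C = (1/61 - 1*63)*1728 = (1/61 - 63)*1728 = -3842/61*1728 = -6638976/61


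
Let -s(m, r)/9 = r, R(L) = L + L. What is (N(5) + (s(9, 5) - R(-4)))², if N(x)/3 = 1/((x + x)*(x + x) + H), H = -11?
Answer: 10824100/7921 ≈ 1366.5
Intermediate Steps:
R(L) = 2*L
s(m, r) = -9*r
N(x) = 3/(-11 + 4*x²) (N(x) = 3/((x + x)*(x + x) - 11) = 3/((2*x)*(2*x) - 11) = 3/(4*x² - 11) = 3/(-11 + 4*x²))
(N(5) + (s(9, 5) - R(-4)))² = (3/(-11 + 4*5²) + (-9*5 - 2*(-4)))² = (3/(-11 + 4*25) + (-45 - 1*(-8)))² = (3/(-11 + 100) + (-45 + 8))² = (3/89 - 37)² = (-3290/89)² = 10824100/7921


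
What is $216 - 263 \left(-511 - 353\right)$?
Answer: $227448$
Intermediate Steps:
$216 - 263 \left(-511 - 353\right) = 216 - -227232 = 216 + 227232 = 227448$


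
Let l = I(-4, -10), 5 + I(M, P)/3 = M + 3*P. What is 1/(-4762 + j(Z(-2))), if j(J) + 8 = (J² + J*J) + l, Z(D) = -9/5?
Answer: -25/122013 ≈ -0.00020490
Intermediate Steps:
Z(D) = -9/5 (Z(D) = -9*⅕ = -9/5)
I(M, P) = -15 + 3*M + 9*P (I(M, P) = -15 + 3*(M + 3*P) = -15 + (3*M + 9*P) = -15 + 3*M + 9*P)
l = -117 (l = -15 + 3*(-4) + 9*(-10) = -15 - 12 - 90 = -117)
j(J) = -125 + 2*J² (j(J) = -8 + ((J² + J*J) - 117) = -8 + ((J² + J²) - 117) = -8 + (2*J² - 117) = -8 + (-117 + 2*J²) = -125 + 2*J²)
1/(-4762 + j(Z(-2))) = 1/(-4762 + (-125 + 2*(-9/5)²)) = 1/(-4762 + (-125 + 2*(81/25))) = 1/(-4762 + (-125 + 162/25)) = 1/(-4762 - 2963/25) = 1/(-122013/25) = -25/122013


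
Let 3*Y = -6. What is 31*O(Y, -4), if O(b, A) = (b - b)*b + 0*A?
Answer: 0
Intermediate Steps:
Y = -2 (Y = (⅓)*(-6) = -2)
O(b, A) = 0 (O(b, A) = 0*b + 0 = 0 + 0 = 0)
31*O(Y, -4) = 31*0 = 0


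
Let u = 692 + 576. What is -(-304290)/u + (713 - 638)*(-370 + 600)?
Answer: 11088645/634 ≈ 17490.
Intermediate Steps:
u = 1268
-(-304290)/u + (713 - 638)*(-370 + 600) = -(-304290)/1268 + (713 - 638)*(-370 + 600) = -(-304290)/1268 + 75*230 = -1449*(-105/634) + 17250 = 152145/634 + 17250 = 11088645/634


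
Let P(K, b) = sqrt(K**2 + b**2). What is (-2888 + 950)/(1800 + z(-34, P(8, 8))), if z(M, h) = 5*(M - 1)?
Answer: -1938/1625 ≈ -1.1926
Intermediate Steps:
z(M, h) = -5 + 5*M (z(M, h) = 5*(-1 + M) = -5 + 5*M)
(-2888 + 950)/(1800 + z(-34, P(8, 8))) = (-2888 + 950)/(1800 + (-5 + 5*(-34))) = -1938/(1800 + (-5 - 170)) = -1938/(1800 - 175) = -1938/1625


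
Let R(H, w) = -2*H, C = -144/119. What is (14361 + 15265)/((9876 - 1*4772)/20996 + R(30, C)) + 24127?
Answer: 127797663/5408 ≈ 23631.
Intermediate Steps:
C = -144/119 (C = -144*1/119 = -144/119 ≈ -1.2101)
(14361 + 15265)/((9876 - 1*4772)/20996 + R(30, C)) + 24127 = (14361 + 15265)/((9876 - 1*4772)/20996 - 2*30) + 24127 = 29626/((9876 - 4772)*(1/20996) - 60) + 24127 = 29626/(5104*(1/20996) - 60) + 24127 = 29626/(44/181 - 60) + 24127 = 29626/(-10816/181) + 24127 = 29626*(-181/10816) + 24127 = -2681153/5408 + 24127 = 127797663/5408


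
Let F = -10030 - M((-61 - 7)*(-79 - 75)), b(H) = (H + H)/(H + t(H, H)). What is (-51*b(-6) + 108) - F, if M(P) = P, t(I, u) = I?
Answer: 20559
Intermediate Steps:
b(H) = 1 (b(H) = (H + H)/(H + H) = (2*H)/((2*H)) = (2*H)*(1/(2*H)) = 1)
F = -20502 (F = -10030 - (-61 - 7)*(-79 - 75) = -10030 - (-68)*(-154) = -10030 - 1*10472 = -10030 - 10472 = -20502)
(-51*b(-6) + 108) - F = (-51*1 + 108) - 1*(-20502) = (-51 + 108) + 20502 = 57 + 20502 = 20559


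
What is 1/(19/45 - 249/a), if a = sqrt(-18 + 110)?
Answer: -78660/125518813 - 1008450*sqrt(23)/125518813 ≈ -0.039158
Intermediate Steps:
a = 2*sqrt(23) (a = sqrt(92) = 2*sqrt(23) ≈ 9.5917)
1/(19/45 - 249/a) = 1/(19/45 - 249*sqrt(23)/46)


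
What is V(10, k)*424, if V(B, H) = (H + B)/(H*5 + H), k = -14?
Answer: 424/21 ≈ 20.190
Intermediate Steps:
V(B, H) = (B + H)/(6*H) (V(B, H) = (B + H)/(5*H + H) = (B + H)/((6*H)) = (B + H)*(1/(6*H)) = (B + H)/(6*H))
V(10, k)*424 = ((⅙)*(10 - 14)/(-14))*424 = ((⅙)*(-1/14)*(-4))*424 = (1/21)*424 = 424/21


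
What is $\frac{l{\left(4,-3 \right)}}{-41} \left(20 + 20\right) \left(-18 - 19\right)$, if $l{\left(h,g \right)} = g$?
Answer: $- \frac{4440}{41} \approx -108.29$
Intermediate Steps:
$\frac{l{\left(4,-3 \right)}}{-41} \left(20 + 20\right) \left(-18 - 19\right) = - \frac{3}{-41} \left(20 + 20\right) \left(-18 - 19\right) = \left(-3\right) \left(- \frac{1}{41}\right) 40 \left(-37\right) = \frac{3}{41} \left(-1480\right) = - \frac{4440}{41}$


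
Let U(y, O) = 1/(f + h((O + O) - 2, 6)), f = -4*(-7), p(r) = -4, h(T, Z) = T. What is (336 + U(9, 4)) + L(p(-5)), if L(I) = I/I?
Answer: 11459/34 ≈ 337.03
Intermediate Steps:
f = 28
L(I) = 1
U(y, O) = 1/(26 + 2*O) (U(y, O) = 1/(28 + ((O + O) - 2)) = 1/(28 + (2*O - 2)) = 1/(28 + (-2 + 2*O)) = 1/(26 + 2*O))
(336 + U(9, 4)) + L(p(-5)) = (336 + 1/(2*(13 + 4))) + 1 = (336 + (½)/17) + 1 = (336 + (½)*(1/17)) + 1 = (336 + 1/34) + 1 = 11425/34 + 1 = 11459/34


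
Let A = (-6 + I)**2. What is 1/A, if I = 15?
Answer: 1/81 ≈ 0.012346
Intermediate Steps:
A = 81 (A = (-6 + 15)**2 = 9**2 = 81)
1/A = 1/81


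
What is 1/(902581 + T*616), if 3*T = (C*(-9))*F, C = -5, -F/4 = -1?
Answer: 1/939541 ≈ 1.0643e-6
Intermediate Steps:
F = 4 (F = -4*(-1) = 4)
T = 60 (T = (-5*(-9)*4)/3 = (45*4)/3 = (1/3)*180 = 60)
1/(902581 + T*616) = 1/(902581 + 60*616) = 1/(902581 + 36960) = 1/939541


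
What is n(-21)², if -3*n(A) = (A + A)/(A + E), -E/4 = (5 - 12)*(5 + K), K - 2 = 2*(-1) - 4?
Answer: 4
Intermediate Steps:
K = -4 (K = 2 + (2*(-1) - 4) = 2 + (-2 - 4) = 2 - 6 = -4)
E = 28 (E = -4*(5 - 12)*(5 - 4) = -(-28) = -4*(-7) = 28)
n(A) = -2*A/(3*(28 + A)) (n(A) = -(A + A)/(3*(A + 28)) = -2*A/(3*(28 + A)))
n(-21)² = (-2*(-21)/(84 + 3*(-21)))² = (-2*(-21)/(84 - 63))² = (-2*(-21)/21)² = (-2*(-21)*1/21)² = 2² = 4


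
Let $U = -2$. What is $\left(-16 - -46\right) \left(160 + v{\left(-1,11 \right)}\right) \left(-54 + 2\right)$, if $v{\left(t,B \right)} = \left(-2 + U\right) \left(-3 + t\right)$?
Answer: $-274560$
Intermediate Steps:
$v{\left(t,B \right)} = 12 - 4 t$ ($v{\left(t,B \right)} = \left(-2 - 2\right) \left(-3 + t\right) = - 4 \left(-3 + t\right) = 12 - 4 t$)
$\left(-16 - -46\right) \left(160 + v{\left(-1,11 \right)}\right) \left(-54 + 2\right) = \left(-16 - -46\right) \left(160 + \left(12 - -4\right)\right) \left(-54 + 2\right) = \left(-16 + 46\right) \left(160 + \left(12 + 4\right)\right) \left(-52\right) = 30 \left(160 + 16\right) \left(-52\right) = 30 \cdot 176 \left(-52\right) = 30 \left(-9152\right) = -274560$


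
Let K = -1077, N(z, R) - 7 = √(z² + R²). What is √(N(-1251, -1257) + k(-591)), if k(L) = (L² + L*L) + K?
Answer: √(697492 + 15*√13978) ≈ 836.22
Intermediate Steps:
N(z, R) = 7 + √(R² + z²) (N(z, R) = 7 + √(z² + R²) = 7 + √(R² + z²))
k(L) = -1077 + 2*L² (k(L) = (L² + L*L) - 1077 = (L² + L²) - 1077 = 2*L² - 1077 = -1077 + 2*L²)
√(N(-1251, -1257) + k(-591)) = √((7 + √((-1257)² + (-1251)²)) + (-1077 + 2*(-591)²)) = √((7 + √(1580049 + 1565001)) + (-1077 + 2*349281)) = √((7 + √3145050) + (-1077 + 698562)) = √((7 + 15*√13978) + 697485) = √(697492 + 15*√13978)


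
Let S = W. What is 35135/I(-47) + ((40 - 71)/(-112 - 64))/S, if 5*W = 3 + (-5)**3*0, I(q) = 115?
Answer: 3713821/12144 ≈ 305.82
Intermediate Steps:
W = 3/5 (W = (3 + (-5)**3*0)/5 = (3 - 125*0)/5 = (3 + 0)/5 = (1/5)*3 = 3/5 ≈ 0.60000)
S = 3/5 ≈ 0.60000
35135/I(-47) + ((40 - 71)/(-112 - 64))/S = 35135/115 + ((40 - 71)/(-112 - 64))/(3/5) = 35135*(1/115) + (-31/(-176))*(5/3) = 7027/23 - 1/176*(-31)*(5/3) = 7027/23 + (31/176)*(5/3) = 7027/23 + 155/528 = 3713821/12144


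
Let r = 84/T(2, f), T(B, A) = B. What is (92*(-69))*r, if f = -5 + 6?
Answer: -266616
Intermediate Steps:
f = 1
r = 42 (r = 84/2 = 84*(1/2) = 42)
(92*(-69))*r = (92*(-69))*42 = -6348*42 = -266616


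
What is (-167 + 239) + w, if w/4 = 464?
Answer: 1928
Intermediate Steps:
w = 1856 (w = 4*464 = 1856)
(-167 + 239) + w = (-167 + 239) + 1856 = 72 + 1856 = 1928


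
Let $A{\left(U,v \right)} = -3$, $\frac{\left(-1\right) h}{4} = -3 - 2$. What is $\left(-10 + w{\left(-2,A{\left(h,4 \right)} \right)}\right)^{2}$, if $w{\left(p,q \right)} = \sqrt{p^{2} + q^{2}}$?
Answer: $\left(10 - \sqrt{13}\right)^{2} \approx 40.889$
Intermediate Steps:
$h = 20$ ($h = - 4 \left(-3 - 2\right) = \left(-4\right) \left(-5\right) = 20$)
$\left(-10 + w{\left(-2,A{\left(h,4 \right)} \right)}\right)^{2} = \left(-10 + \sqrt{\left(-2\right)^{2} + \left(-3\right)^{2}}\right)^{2} = \left(-10 + \sqrt{4 + 9}\right)^{2} = \left(-10 + \sqrt{13}\right)^{2}$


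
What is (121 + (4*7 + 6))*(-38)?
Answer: -5890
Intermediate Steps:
(121 + (4*7 + 6))*(-38) = (121 + (28 + 6))*(-38) = (121 + 34)*(-38) = 155*(-38) = -5890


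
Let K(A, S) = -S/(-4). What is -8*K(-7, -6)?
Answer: 12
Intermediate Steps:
K(A, S) = S/4 (K(A, S) = -S*(-¼) = S/4)
-8*K(-7, -6) = -2*(-6) = -8*(-3/2) = 12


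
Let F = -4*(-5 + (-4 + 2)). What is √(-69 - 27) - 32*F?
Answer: -896 + 4*I*√6 ≈ -896.0 + 9.798*I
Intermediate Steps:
F = 28 (F = -4*(-5 - 2) = -4*(-7) = 28)
√(-69 - 27) - 32*F = √(-69 - 27) - 32*28 = √(-96) - 896 = 4*I*√6 - 896 = -896 + 4*I*√6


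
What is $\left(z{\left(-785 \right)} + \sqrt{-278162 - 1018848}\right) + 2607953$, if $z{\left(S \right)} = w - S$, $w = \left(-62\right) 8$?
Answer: $2608242 + i \sqrt{1297010} \approx 2.6082 \cdot 10^{6} + 1138.9 i$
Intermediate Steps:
$w = -496$
$z{\left(S \right)} = -496 - S$
$\left(z{\left(-785 \right)} + \sqrt{-278162 - 1018848}\right) + 2607953 = \left(\left(-496 - -785\right) + \sqrt{-278162 - 1018848}\right) + 2607953 = \left(\left(-496 + 785\right) + \sqrt{-278162 - 1018848}\right) + 2607953 = \left(289 + \sqrt{-278162 - 1018848}\right) + 2607953 = \left(289 + \sqrt{-1297010}\right) + 2607953 = \left(289 + i \sqrt{1297010}\right) + 2607953 = 2608242 + i \sqrt{1297010}$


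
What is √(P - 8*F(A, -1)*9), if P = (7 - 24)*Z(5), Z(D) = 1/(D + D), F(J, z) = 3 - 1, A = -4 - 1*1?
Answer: I*√14570/10 ≈ 12.071*I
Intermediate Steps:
A = -5 (A = -4 - 1 = -5)
F(J, z) = 2
Z(D) = 1/(2*D)
P = -17/10 (P = (7 - 24)*((½)/5) = -17/(2*5) = -17*⅒ = -17/10 ≈ -1.7000)
√(P - 8*F(A, -1)*9) = √(-17/10 - 8*2*9) = √(-17/10 - 16*9) = √(-17/10 - 144) = √(-1457/10) = I*√14570/10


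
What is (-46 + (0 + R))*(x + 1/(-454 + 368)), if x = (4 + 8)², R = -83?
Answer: -37149/2 ≈ -18575.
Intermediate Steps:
x = 144 (x = 12² = 144)
(-46 + (0 + R))*(x + 1/(-454 + 368)) = (-46 + (0 - 83))*(144 + 1/(-454 + 368)) = (-46 - 83)*(144 + 1/(-86)) = -129*(144 - 1/86) = -129*12383/86 = -37149/2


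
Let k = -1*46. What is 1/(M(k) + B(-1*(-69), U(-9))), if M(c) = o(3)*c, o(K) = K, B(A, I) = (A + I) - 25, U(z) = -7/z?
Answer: -9/839 ≈ -0.010727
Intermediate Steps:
B(A, I) = -25 + A + I
k = -46
M(c) = 3*c
1/(M(k) + B(-1*(-69), U(-9))) = 1/(3*(-46) + (-25 - 1*(-69) - 7/(-9))) = 1/(-138 + (-25 + 69 - 7*(-1/9))) = 1/(-138 + (-25 + 69 + 7/9)) = 1/(-138 + 403/9) = 1/(-839/9) = -9/839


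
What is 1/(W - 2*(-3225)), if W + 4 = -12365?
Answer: -1/5919 ≈ -0.00016895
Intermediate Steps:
W = -12369 (W = -4 - 12365 = -12369)
1/(W - 2*(-3225)) = 1/(-12369 - 2*(-3225)) = 1/(-12369 + 6450) = 1/(-5919) = -1/5919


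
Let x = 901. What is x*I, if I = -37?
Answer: -33337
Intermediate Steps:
x*I = 901*(-37) = -33337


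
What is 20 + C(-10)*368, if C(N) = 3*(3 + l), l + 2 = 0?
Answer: 1124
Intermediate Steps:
l = -2 (l = -2 + 0 = -2)
C(N) = 3 (C(N) = 3*(3 - 2) = 3*1 = 3)
20 + C(-10)*368 = 20 + 3*368 = 20 + 1104 = 1124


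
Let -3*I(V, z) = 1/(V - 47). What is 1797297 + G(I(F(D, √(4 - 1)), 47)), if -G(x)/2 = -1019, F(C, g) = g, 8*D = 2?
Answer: 1799335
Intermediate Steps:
D = ¼ (D = (⅛)*2 = ¼ ≈ 0.25000)
I(V, z) = -1/(3*(-47 + V)) (I(V, z) = -1/(3*(V - 47)) = -1/(3*(-47 + V)))
G(x) = 2038 (G(x) = -2*(-1019) = 2038)
1797297 + G(I(F(D, √(4 - 1)), 47)) = 1797297 + 2038 = 1799335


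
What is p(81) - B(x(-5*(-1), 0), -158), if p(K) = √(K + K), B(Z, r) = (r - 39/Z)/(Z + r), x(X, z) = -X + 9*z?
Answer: -751/815 + 9*√2 ≈ 11.806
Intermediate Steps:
B(Z, r) = (r - 39/Z)/(Z + r)
p(K) = √2*√K (p(K) = √(2*K) = √2*√K)
p(81) - B(x(-5*(-1), 0), -158) = √2*√81 - (-39 + (-(-5)*(-1) + 9*0)*(-158))/((-(-5)*(-1) + 9*0)*((-(-5)*(-1) + 9*0) - 158)) = √2*9 - (-39 + (-1*5 + 0)*(-158))/((-1*5 + 0)*((-1*5 + 0) - 158)) = 9*√2 - (-39 + (-5 + 0)*(-158))/((-5 + 0)*((-5 + 0) - 158)) = 9*√2 - (-39 - 5*(-158))/((-5)*(-5 - 158)) = 9*√2 - (-1)*(-39 + 790)/(5*(-163)) = 9*√2 - (-1)*(-1)*751/(5*163) = 9*√2 - 1*751/815 = 9*√2 - 751/815 = -751/815 + 9*√2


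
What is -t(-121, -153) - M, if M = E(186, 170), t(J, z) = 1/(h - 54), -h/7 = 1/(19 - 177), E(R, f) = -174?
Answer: 1483508/8525 ≈ 174.02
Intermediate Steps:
h = 7/158 (h = -7/(19 - 177) = -7/(-158) = -7*(-1/158) = 7/158 ≈ 0.044304)
t(J, z) = -158/8525 (t(J, z) = 1/(7/158 - 54) = 1/(-8525/158) = -158/8525)
M = -174
-t(-121, -153) - M = -1*(-158/8525) - 1*(-174) = 158/8525 + 174 = 1483508/8525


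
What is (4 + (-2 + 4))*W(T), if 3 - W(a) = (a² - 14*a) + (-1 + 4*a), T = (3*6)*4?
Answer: -26760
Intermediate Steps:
T = 72 (T = 18*4 = 72)
W(a) = 4 - a² + 10*a (W(a) = 3 - ((a² - 14*a) + (-1 + 4*a)) = 3 - (-1 + a² - 10*a) = 3 + (1 - a² + 10*a) = 4 - a² + 10*a)
(4 + (-2 + 4))*W(T) = (4 + (-2 + 4))*(4 - 1*72² + 10*72) = (4 + 2)*(4 - 1*5184 + 720) = 6*(4 - 5184 + 720) = 6*(-4460) = -26760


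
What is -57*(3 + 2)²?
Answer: -1425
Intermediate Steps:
-57*(3 + 2)² = -57*5² = -57*25 = -1425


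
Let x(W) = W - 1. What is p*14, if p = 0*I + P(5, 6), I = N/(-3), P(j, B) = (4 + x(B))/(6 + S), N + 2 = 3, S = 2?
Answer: 63/4 ≈ 15.750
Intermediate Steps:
N = 1 (N = -2 + 3 = 1)
x(W) = -1 + W
P(j, B) = 3/8 + B/8 (P(j, B) = (4 + (-1 + B))/(6 + 2) = (3 + B)/8 = (3 + B)*(⅛) = 3/8 + B/8)
I = -⅓ (I = 1/(-3) = 1*(-⅓) = -⅓ ≈ -0.33333)
p = 9/8 (p = 0*(-⅓) + (3/8 + (⅛)*6) = 0 + (3/8 + ¾) = 0 + 9/8 = 9/8 ≈ 1.1250)
p*14 = (9/8)*14 = 63/4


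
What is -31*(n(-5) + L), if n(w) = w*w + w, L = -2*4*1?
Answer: -372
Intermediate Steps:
L = -8 (L = -8*1 = -8)
n(w) = w + w**2 (n(w) = w**2 + w = w + w**2)
-31*(n(-5) + L) = -31*(-5*(1 - 5) - 8) = -31*(-5*(-4) - 8) = -31*(20 - 8) = -31*12 = -372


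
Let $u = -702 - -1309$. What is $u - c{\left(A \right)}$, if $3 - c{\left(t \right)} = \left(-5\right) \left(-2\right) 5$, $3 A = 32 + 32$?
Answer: $654$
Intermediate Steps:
$A = \frac{64}{3}$ ($A = \frac{32 + 32}{3} = \frac{1}{3} \cdot 64 = \frac{64}{3} \approx 21.333$)
$u = 607$ ($u = -702 + 1309 = 607$)
$c{\left(t \right)} = -47$ ($c{\left(t \right)} = 3 - \left(-5\right) \left(-2\right) 5 = 3 - 10 \cdot 5 = 3 - 50 = -47$)
$u - c{\left(A \right)} = 607 - -47 = 607 + 47 = 654$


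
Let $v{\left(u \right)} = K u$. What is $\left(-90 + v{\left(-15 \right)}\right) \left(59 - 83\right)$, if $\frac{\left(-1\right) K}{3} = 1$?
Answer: $1080$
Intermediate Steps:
$K = -3$ ($K = \left(-3\right) 1 = -3$)
$v{\left(u \right)} = - 3 u$
$\left(-90 + v{\left(-15 \right)}\right) \left(59 - 83\right) = \left(-90 - -45\right) \left(59 - 83\right) = \left(-90 + 45\right) \left(59 - 83\right) = \left(-45\right) \left(-24\right) = 1080$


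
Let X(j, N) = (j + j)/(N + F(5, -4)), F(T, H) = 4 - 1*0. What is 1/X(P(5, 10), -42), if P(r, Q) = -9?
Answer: 19/9 ≈ 2.1111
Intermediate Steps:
F(T, H) = 4 (F(T, H) = 4 + 0 = 4)
X(j, N) = 2*j/(4 + N) (X(j, N) = (j + j)/(N + 4) = (2*j)/(4 + N) = 2*j/(4 + N))
1/X(P(5, 10), -42) = 1/(2*(-9)/(4 - 42)) = 1/(2*(-9)/(-38)) = 1/(2*(-9)*(-1/38)) = 1/(9/19) = 19/9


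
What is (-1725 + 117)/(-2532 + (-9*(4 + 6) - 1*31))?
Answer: 1608/2653 ≈ 0.60611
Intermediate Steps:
(-1725 + 117)/(-2532 + (-9*(4 + 6) - 1*31)) = -1608/(-2532 + (-9*10 - 31)) = -1608/(-2532 + (-90 - 31)) = -1608/(-2532 - 121) = -1608/(-2653) = -1608*(-1/2653) = 1608/2653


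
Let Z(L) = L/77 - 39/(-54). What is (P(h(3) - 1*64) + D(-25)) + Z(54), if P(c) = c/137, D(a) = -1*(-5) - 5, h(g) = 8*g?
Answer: 214861/189882 ≈ 1.1315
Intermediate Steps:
Z(L) = 13/18 + L/77 (Z(L) = L*(1/77) - 39*(-1/54) = L/77 + 13/18 = 13/18 + L/77)
D(a) = 0 (D(a) = 5 - 5 = 0)
P(c) = c/137 (P(c) = c*(1/137) = c/137)
(P(h(3) - 1*64) + D(-25)) + Z(54) = ((8*3 - 1*64)/137 + 0) + (13/18 + (1/77)*54) = ((24 - 64)/137 + 0) + (13/18 + 54/77) = ((1/137)*(-40) + 0) + 1973/1386 = (-40/137 + 0) + 1973/1386 = -40/137 + 1973/1386 = 214861/189882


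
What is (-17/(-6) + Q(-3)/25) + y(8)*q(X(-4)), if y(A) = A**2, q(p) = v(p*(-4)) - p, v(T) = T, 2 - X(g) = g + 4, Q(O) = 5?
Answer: -19109/30 ≈ -636.97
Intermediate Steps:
X(g) = -2 - g (X(g) = 2 - (g + 4) = 2 - (4 + g) = 2 + (-4 - g) = -2 - g)
q(p) = -5*p (q(p) = p*(-4) - p = -4*p - p = -5*p)
(-17/(-6) + Q(-3)/25) + y(8)*q(X(-4)) = (-17/(-6) + 5/25) + 8**2*(-5*(-2 - 1*(-4))) = (-17*(-1/6) + 5*(1/25)) + 64*(-5*(-2 + 4)) = (17/6 + 1/5) + 64*(-5*2) = 91/30 + 64*(-10) = 91/30 - 640 = -19109/30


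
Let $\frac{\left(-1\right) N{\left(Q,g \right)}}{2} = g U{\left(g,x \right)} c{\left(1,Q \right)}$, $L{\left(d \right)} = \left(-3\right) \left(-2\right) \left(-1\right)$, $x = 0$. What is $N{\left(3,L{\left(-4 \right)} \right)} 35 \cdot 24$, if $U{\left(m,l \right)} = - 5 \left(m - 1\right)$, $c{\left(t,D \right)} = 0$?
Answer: $0$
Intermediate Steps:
$U{\left(m,l \right)} = 5 - 5 m$ ($U{\left(m,l \right)} = - 5 \left(-1 + m\right) = 5 - 5 m$)
$L{\left(d \right)} = -6$ ($L{\left(d \right)} = 6 \left(-1\right) = -6$)
$N{\left(Q,g \right)} = 0$ ($N{\left(Q,g \right)} = - 2 g \left(5 - 5 g\right) 0 = \left(-2\right) 0 = 0$)
$N{\left(3,L{\left(-4 \right)} \right)} 35 \cdot 24 = 0 \cdot 35 \cdot 24 = 0 \cdot 24 = 0$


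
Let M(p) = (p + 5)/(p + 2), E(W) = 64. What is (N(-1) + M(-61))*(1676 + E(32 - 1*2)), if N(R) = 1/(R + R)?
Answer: 46110/59 ≈ 781.53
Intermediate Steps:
N(R) = 1/(2*R)
M(p) = (5 + p)/(2 + p)
(N(-1) + M(-61))*(1676 + E(32 - 1*2)) = ((1/2)/(-1) + (5 - 61)/(2 - 61))*(1676 + 64) = ((1/2)*(-1) - 56/(-59))*1740 = (-1/2 - 1/59*(-56))*1740 = (-1/2 + 56/59)*1740 = (53/118)*1740 = 46110/59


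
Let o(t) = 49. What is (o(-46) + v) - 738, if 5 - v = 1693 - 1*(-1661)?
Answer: -4038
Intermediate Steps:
v = -3349 (v = 5 - (1693 - 1*(-1661)) = 5 - (1693 + 1661) = 5 - 1*3354 = 5 - 3354 = -3349)
(o(-46) + v) - 738 = (49 - 3349) - 738 = -3300 - 738 = -4038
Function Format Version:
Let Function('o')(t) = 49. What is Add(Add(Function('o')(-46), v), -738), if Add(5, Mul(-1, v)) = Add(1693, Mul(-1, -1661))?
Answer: -4038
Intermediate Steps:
v = -3349 (v = Add(5, Mul(-1, Add(1693, Mul(-1, -1661)))) = Add(5, Mul(-1, Add(1693, 1661))) = Add(5, Mul(-1, 3354)) = Add(5, -3354) = -3349)
Add(Add(Function('o')(-46), v), -738) = Add(Add(49, -3349), -738) = Add(-3300, -738) = -4038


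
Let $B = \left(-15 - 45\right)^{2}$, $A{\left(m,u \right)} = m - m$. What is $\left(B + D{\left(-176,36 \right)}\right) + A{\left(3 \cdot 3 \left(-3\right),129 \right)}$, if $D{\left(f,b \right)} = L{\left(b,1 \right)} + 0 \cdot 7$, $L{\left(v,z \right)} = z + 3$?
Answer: $3604$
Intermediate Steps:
$L{\left(v,z \right)} = 3 + z$
$A{\left(m,u \right)} = 0$
$B = 3600$ ($B = \left(-60\right)^{2} = 3600$)
$D{\left(f,b \right)} = 4$ ($D{\left(f,b \right)} = \left(3 + 1\right) + 0 \cdot 7 = 4 + 0 = 4$)
$\left(B + D{\left(-176,36 \right)}\right) + A{\left(3 \cdot 3 \left(-3\right),129 \right)} = \left(3600 + 4\right) + 0 = 3604 + 0 = 3604$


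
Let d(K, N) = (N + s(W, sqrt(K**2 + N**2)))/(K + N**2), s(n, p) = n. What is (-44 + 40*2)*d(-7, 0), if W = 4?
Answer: -144/7 ≈ -20.571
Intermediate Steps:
d(K, N) = (4 + N)/(K + N**2) (d(K, N) = (N + 4)/(K + N**2) = (4 + N)/(K + N**2))
(-44 + 40*2)*d(-7, 0) = (-44 + 40*2)*((4 + 0)/(-7 + 0**2)) = (-44 + 80)*(4/(-7 + 0)) = 36*(4/(-7)) = 36*(-1/7*4) = 36*(-4/7) = -144/7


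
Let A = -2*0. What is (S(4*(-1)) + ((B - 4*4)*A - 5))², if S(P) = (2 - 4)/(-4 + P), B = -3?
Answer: 361/16 ≈ 22.563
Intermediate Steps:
A = 0
S(P) = -2/(-4 + P)
(S(4*(-1)) + ((B - 4*4)*A - 5))² = (-2/(-4 + 4*(-1)) + ((-3 - 4*4)*0 - 5))² = (-2/(-4 - 4) + ((-3 - 16)*0 - 5))² = (-2/(-8) + (-19*0 - 5))² = (-2*(-⅛) + (0 - 5))² = (¼ - 5)² = (-19/4)² = 361/16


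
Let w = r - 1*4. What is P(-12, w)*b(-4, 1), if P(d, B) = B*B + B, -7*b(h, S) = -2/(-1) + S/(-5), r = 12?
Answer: -648/35 ≈ -18.514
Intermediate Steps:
b(h, S) = -2/7 + S/35 (b(h, S) = -(-2/(-1) + S/(-5))/7 = -(-2*(-1) + S*(-⅕))/7 = -(2 - S/5)/7 = -2/7 + S/35)
w = 8 (w = 12 - 1*4 = 12 - 4 = 8)
P(d, B) = B + B² (P(d, B) = B² + B = B + B²)
P(-12, w)*b(-4, 1) = (8*(1 + 8))*(-2/7 + (1/35)*1) = (8*9)*(-2/7 + 1/35) = 72*(-9/35) = -648/35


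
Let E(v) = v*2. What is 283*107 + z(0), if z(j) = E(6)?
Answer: 30293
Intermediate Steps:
E(v) = 2*v
z(j) = 12 (z(j) = 2*6 = 12)
283*107 + z(0) = 283*107 + 12 = 30281 + 12 = 30293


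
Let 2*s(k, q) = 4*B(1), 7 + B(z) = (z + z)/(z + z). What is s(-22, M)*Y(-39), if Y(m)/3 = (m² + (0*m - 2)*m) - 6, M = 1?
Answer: -57348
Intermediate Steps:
B(z) = -6 (B(z) = -7 + (z + z)/(z + z) = -7 + (2*z)/((2*z)) = -7 + (2*z)*(1/(2*z)) = -7 + 1 = -6)
Y(m) = -18 - 6*m + 3*m² (Y(m) = 3*((m² + (0*m - 2)*m) - 6) = 3*((m² + (0 - 2)*m) - 6) = 3*((m² - 2*m) - 6) = 3*(-6 + m² - 2*m) = -18 - 6*m + 3*m²)
s(k, q) = -12 (s(k, q) = (4*(-6))/2 = (½)*(-24) = -12)
s(-22, M)*Y(-39) = -12*(-18 - 6*(-39) + 3*(-39)²) = -12*(-18 + 234 + 3*1521) = -12*(-18 + 234 + 4563) = -12*4779 = -57348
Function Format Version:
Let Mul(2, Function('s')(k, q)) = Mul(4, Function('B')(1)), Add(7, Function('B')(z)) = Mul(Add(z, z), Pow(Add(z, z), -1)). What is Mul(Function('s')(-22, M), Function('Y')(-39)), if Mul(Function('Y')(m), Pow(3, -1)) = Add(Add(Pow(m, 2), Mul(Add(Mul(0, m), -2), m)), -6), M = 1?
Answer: -57348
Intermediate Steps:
Function('B')(z) = -6 (Function('B')(z) = Add(-7, Mul(Add(z, z), Pow(Add(z, z), -1))) = Add(-7, Mul(Mul(2, z), Pow(Mul(2, z), -1))) = Add(-7, Mul(Mul(2, z), Mul(Rational(1, 2), Pow(z, -1)))) = Add(-7, 1) = -6)
Function('Y')(m) = Add(-18, Mul(-6, m), Mul(3, Pow(m, 2))) (Function('Y')(m) = Mul(3, Add(Add(Pow(m, 2), Mul(Add(Mul(0, m), -2), m)), -6)) = Mul(3, Add(Add(Pow(m, 2), Mul(Add(0, -2), m)), -6)) = Mul(3, Add(Add(Pow(m, 2), Mul(-2, m)), -6)) = Mul(3, Add(-6, Pow(m, 2), Mul(-2, m))) = Add(-18, Mul(-6, m), Mul(3, Pow(m, 2))))
Function('s')(k, q) = -12 (Function('s')(k, q) = Mul(Rational(1, 2), Mul(4, -6)) = Mul(Rational(1, 2), -24) = -12)
Mul(Function('s')(-22, M), Function('Y')(-39)) = Mul(-12, Add(-18, Mul(-6, -39), Mul(3, Pow(-39, 2)))) = Mul(-12, Add(-18, 234, Mul(3, 1521))) = Mul(-12, Add(-18, 234, 4563)) = Mul(-12, 4779) = -57348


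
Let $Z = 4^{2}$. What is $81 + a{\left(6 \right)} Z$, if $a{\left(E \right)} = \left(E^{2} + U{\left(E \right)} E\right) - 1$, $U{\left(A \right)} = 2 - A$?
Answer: $257$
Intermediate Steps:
$a{\left(E \right)} = -1 + E^{2} + E \left(2 - E\right)$ ($a{\left(E \right)} = \left(E^{2} + \left(2 - E\right) E\right) - 1 = \left(E^{2} + E \left(2 - E\right)\right) - 1 = -1 + E^{2} + E \left(2 - E\right)$)
$Z = 16$
$81 + a{\left(6 \right)} Z = 81 + \left(-1 + 2 \cdot 6\right) 16 = 81 + \left(-1 + 12\right) 16 = 81 + 11 \cdot 16 = 81 + 176 = 257$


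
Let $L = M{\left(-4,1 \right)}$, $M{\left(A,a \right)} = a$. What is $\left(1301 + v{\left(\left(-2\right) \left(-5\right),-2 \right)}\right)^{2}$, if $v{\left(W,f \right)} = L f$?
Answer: $1687401$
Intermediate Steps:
$L = 1$
$v{\left(W,f \right)} = f$ ($v{\left(W,f \right)} = 1 f = f$)
$\left(1301 + v{\left(\left(-2\right) \left(-5\right),-2 \right)}\right)^{2} = \left(1301 - 2\right)^{2} = 1299^{2} = 1687401$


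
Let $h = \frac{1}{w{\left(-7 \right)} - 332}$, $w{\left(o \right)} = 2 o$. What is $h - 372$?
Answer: $- \frac{128713}{346} \approx -372.0$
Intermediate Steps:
$h = - \frac{1}{346}$ ($h = \frac{1}{2 \left(-7\right) - 332} = \frac{1}{-14 - 332} = \frac{1}{-346} = - \frac{1}{346} \approx -0.0028902$)
$h - 372 = - \frac{1}{346} - 372 = - \frac{128713}{346}$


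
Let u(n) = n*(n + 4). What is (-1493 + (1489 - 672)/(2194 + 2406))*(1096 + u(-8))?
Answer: -968244603/575 ≈ -1.6839e+6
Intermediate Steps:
u(n) = n*(4 + n)
(-1493 + (1489 - 672)/(2194 + 2406))*(1096 + u(-8)) = (-1493 + (1489 - 672)/(2194 + 2406))*(1096 - 8*(4 - 8)) = (-1493 + 817/4600)*(1096 - 8*(-4)) = (-1493 + 817*(1/4600))*(1096 + 32) = (-1493 + 817/4600)*1128 = -6866983/4600*1128 = -968244603/575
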